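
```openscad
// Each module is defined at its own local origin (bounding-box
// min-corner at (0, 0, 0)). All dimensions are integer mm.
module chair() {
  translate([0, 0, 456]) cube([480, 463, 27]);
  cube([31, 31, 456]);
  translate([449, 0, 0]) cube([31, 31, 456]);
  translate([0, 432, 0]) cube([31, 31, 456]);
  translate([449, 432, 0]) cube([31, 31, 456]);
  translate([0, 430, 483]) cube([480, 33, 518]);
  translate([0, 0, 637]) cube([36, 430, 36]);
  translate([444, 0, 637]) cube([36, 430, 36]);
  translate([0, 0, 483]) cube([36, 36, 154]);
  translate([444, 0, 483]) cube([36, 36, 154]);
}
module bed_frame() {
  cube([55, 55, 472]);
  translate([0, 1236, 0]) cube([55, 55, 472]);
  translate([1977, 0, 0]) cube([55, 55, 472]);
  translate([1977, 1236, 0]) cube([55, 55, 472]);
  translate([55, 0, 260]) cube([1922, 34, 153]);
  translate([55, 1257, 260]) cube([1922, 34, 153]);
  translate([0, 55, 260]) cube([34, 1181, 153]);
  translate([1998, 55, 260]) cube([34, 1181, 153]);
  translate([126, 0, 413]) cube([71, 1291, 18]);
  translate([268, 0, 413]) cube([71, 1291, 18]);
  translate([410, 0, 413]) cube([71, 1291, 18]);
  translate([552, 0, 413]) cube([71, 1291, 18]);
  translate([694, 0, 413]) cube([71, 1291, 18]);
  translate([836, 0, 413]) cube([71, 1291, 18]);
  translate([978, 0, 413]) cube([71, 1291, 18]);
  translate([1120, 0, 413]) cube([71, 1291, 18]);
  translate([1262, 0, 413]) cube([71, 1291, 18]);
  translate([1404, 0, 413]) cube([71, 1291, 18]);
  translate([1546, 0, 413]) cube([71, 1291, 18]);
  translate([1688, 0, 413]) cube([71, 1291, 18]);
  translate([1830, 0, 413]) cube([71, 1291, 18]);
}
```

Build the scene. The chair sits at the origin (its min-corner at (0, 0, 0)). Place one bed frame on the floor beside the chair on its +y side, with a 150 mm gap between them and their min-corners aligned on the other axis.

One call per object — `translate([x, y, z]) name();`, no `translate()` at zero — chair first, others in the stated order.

chair();
translate([0, 613, 0]) bed_frame();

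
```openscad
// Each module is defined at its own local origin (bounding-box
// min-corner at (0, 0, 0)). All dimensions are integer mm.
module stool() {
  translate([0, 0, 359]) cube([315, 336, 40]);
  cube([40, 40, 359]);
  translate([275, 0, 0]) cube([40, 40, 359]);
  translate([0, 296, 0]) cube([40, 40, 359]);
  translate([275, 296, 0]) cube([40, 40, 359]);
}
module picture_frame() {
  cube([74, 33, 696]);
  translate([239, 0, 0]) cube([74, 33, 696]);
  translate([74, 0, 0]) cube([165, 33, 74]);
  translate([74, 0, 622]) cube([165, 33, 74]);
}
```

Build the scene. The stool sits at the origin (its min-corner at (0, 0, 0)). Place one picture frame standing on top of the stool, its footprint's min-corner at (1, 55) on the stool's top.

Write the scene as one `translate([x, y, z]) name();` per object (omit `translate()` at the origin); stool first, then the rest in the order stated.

stool();
translate([1, 55, 399]) picture_frame();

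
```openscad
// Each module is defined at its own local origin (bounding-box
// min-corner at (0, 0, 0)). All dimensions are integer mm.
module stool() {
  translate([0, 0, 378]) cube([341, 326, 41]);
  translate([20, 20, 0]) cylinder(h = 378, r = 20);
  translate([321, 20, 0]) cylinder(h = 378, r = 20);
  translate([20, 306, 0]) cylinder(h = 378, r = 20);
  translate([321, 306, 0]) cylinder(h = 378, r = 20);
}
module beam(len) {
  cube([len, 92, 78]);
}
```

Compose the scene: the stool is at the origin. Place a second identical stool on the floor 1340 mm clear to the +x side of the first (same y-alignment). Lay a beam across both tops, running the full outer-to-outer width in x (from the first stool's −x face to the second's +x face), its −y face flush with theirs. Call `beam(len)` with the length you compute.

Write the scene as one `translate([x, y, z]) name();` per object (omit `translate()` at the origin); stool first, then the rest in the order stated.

stool();
translate([1681, 0, 0]) stool();
translate([0, 0, 419]) beam(2022);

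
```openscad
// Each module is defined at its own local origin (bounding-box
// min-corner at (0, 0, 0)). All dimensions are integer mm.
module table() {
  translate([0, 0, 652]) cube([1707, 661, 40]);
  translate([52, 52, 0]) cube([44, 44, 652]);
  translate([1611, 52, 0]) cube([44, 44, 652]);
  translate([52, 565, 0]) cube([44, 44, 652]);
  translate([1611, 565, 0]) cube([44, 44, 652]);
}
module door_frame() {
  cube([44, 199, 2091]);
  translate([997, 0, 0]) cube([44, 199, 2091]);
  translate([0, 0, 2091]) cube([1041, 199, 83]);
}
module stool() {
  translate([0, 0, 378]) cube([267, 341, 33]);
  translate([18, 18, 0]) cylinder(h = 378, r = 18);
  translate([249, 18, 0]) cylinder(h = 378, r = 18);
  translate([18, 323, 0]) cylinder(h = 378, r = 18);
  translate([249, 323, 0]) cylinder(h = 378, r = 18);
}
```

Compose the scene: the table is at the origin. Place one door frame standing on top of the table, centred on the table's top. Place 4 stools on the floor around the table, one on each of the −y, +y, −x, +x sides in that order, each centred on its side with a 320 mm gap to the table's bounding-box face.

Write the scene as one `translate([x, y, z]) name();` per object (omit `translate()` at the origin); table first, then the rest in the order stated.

table();
translate([333, 231, 692]) door_frame();
translate([720, -661, 0]) stool();
translate([720, 981, 0]) stool();
translate([-587, 160, 0]) stool();
translate([2027, 160, 0]) stool();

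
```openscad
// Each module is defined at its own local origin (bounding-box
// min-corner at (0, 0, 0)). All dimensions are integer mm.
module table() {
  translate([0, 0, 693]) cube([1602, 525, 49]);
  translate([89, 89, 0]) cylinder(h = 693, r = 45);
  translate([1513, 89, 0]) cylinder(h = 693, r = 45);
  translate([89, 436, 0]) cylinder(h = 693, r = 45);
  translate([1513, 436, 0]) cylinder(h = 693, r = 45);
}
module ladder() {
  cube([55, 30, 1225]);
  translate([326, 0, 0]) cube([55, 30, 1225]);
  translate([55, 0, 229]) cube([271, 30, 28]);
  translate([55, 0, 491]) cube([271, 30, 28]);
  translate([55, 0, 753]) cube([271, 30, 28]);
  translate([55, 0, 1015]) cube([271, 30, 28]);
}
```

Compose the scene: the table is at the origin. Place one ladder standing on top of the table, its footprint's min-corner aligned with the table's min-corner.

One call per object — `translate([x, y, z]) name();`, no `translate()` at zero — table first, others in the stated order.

table();
translate([0, 0, 742]) ladder();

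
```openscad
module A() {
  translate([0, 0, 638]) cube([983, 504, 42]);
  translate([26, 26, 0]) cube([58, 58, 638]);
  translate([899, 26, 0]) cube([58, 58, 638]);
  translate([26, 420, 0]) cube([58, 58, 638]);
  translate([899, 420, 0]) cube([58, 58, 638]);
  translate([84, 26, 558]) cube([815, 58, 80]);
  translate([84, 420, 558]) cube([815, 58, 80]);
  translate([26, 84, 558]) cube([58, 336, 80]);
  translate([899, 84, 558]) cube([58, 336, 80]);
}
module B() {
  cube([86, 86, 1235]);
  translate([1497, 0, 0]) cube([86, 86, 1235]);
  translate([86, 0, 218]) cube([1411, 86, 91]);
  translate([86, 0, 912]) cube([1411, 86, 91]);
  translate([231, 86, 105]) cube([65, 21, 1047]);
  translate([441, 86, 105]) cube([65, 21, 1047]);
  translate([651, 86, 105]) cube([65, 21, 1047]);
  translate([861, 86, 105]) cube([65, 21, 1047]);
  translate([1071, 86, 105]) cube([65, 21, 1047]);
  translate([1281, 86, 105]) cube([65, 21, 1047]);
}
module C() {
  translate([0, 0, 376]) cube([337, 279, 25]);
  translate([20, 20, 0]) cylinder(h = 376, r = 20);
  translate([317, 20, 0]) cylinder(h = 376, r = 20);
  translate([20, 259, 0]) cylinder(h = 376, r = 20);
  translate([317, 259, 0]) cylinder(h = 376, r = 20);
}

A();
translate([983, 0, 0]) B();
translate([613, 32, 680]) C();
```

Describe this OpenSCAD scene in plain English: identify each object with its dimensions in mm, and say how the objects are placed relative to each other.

A is a rectangular dining table. The top is 983×504×42 mm with its upper surface at z = 680 mm. It stands on four 58×58 mm square legs, each inset 26 mm from the nearest pair of top edges, running from the floor to the underside of the top. Four apron rails, 58 mm thick and 80 mm tall, run between adjacent legs with their top edges flush with the underside of the top and their outer faces flush with the legs' outer faces.

B is a fence section. Two 86×86 mm posts, 1235 mm tall, stand on the floor with a clear span of 1411 mm between their inner faces. Two horizontal rails of 86×91 mm section span the gap between the posts with their undersides at z = 218 mm and z = 912 mm, flush with the posts' −y face. 6 pickets, each 65 mm wide, 21 mm thick and 1047 mm tall, are fixed to the +y face of the rails with their bottoms at z = 105 mm, evenly spaced across the span with equal gaps (rounded down to the nearest mm) at the −x end and between each pair — any rounding remainder accumulates at the +x end.

C is a four-legged stool. The seat is a 337×279×25 mm slab whose top surface is at z = 401 mm; four round legs, each 40 mm in diameter, run from the floor (z = 0) to the underside of the seat, each leg's axis is inset half a diameter from the nearest pair of seat edges (so the leg's bounding box is flush with the corner).

The fence section is against the table's +x side, with their −y faces flush. The stool is on top of the table.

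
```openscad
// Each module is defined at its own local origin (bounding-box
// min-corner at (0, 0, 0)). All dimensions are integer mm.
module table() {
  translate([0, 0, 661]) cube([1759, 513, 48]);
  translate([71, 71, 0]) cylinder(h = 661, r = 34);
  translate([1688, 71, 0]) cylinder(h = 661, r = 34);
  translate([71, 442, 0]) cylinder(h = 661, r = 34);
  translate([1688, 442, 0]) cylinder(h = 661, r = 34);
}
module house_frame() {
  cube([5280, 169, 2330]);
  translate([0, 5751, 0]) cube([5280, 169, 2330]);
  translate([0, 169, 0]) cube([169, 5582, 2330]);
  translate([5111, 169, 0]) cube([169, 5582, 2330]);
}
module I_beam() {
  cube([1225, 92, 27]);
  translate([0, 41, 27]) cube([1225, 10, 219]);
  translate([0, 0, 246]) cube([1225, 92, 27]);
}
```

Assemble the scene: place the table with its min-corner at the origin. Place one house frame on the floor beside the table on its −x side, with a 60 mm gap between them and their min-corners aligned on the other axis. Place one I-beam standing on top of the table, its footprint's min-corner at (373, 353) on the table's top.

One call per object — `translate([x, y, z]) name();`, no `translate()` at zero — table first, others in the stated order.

table();
translate([-5340, 0, 0]) house_frame();
translate([373, 353, 709]) I_beam();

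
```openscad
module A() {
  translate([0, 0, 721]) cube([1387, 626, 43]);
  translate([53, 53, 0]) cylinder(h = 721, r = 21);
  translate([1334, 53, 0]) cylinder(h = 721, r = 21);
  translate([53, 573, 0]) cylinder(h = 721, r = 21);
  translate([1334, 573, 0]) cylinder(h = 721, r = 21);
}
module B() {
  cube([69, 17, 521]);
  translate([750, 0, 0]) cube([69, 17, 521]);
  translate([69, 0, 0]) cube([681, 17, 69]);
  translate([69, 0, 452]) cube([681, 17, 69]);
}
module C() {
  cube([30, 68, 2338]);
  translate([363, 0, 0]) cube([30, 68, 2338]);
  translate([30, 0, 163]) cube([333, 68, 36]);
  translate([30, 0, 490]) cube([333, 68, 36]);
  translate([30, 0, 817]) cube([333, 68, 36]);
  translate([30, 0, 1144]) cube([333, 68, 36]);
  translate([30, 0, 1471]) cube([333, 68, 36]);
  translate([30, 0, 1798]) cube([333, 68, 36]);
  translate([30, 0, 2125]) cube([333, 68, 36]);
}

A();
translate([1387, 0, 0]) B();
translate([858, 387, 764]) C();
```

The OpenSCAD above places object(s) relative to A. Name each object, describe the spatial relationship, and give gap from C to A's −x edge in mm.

A is a table. B is a picture frame. C is a ladder. The picture frame is against the table's +x side, with their −y faces flush. The ladder is on top of the table. The gap from the ladder to the table's −x edge is 858 mm.

The ladder's min-x is at 858; the table's min-x is 0; gap = 858 mm.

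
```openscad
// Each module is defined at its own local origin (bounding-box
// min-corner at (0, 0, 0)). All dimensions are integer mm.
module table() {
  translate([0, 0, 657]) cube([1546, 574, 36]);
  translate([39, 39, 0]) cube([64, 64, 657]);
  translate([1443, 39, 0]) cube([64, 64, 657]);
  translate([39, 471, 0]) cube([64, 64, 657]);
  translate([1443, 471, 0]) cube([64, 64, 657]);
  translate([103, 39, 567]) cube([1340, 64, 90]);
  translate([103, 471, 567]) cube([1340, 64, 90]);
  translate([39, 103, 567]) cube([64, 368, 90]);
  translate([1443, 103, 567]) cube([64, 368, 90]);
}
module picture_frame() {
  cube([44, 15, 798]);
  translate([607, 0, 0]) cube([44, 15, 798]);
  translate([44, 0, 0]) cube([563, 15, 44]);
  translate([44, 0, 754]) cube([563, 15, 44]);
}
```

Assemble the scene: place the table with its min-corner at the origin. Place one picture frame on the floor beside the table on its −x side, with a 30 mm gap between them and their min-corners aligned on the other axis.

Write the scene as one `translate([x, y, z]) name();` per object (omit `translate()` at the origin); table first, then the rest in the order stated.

table();
translate([-681, 0, 0]) picture_frame();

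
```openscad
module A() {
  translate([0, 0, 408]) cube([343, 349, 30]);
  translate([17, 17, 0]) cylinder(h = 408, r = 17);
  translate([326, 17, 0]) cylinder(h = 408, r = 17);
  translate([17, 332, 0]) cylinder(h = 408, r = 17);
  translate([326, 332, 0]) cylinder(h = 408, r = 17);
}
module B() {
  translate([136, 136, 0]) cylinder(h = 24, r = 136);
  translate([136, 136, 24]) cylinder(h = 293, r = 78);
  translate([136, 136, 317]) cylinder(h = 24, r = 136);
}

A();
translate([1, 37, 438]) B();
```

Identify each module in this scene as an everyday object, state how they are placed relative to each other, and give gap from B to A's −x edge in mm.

The spool's min-x is at 1; the stool's min-x is 0; gap = 1 mm.

A is a stool. B is a spool. The spool is on top of the stool. The gap from the spool to the stool's −x edge is 1 mm.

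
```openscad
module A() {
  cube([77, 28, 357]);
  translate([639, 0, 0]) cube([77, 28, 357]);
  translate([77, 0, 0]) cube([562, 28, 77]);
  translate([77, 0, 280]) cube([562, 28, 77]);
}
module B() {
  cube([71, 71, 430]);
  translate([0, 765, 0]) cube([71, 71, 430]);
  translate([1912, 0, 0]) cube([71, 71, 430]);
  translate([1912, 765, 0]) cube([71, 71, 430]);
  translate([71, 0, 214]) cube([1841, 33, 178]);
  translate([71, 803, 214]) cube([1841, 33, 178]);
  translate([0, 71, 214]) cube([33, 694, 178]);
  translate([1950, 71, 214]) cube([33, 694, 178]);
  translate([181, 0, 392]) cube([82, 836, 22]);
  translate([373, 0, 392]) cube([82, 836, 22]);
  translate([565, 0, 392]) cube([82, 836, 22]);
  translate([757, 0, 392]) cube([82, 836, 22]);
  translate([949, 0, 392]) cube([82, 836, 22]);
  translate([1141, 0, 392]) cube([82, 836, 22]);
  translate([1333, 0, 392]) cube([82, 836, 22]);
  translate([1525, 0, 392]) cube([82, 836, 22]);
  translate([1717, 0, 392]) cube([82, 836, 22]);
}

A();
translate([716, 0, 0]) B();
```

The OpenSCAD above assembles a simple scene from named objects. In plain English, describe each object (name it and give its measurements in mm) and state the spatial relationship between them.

A is a rectangular picture frame lying in the x–z plane (depth along y). The opening is 562 mm wide (x) by 203 mm tall (z), surrounded by a border 77 mm wide on all four sides. The frame is 28 mm deep and is made of two full-height vertical stiles with two horizontal rails fitted between them.

B is a bed frame 1983 mm long (x) by 836 mm wide (y). Four 71×71 mm corner posts, 430 mm tall, at the corners of the footprint. Four rails of 33 mm thickness and 178 mm height run between adjacent posts with their undersides at z = 214 mm, their outer faces flush with the outside of the frame (the two x-running rails run between the posts' inner faces; the two y-running rails run between the posts' inner faces). 9 slats, each 82 mm wide (x) and 22 mm thick, lie across the top of the two x-running rails, running the full 836 mm width of the frame in y; the slats are evenly spaced along x between the inner faces of the end posts with equal gaps (rounded down to the nearest mm) at the −x end and between each pair — any rounding remainder accumulates at the +x end.

The bed frame is against the picture frame's +x side, with their −y faces flush.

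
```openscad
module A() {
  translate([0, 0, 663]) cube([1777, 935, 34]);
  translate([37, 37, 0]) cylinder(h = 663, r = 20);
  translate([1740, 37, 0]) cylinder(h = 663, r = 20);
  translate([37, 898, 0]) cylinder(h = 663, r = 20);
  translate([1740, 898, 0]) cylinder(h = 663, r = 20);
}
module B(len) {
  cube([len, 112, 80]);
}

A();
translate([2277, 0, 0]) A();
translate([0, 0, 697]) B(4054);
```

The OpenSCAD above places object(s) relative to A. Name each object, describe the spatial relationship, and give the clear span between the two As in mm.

Second table starts at x = 2277; first ends at x = 1777; clear span = 2277 − 1777 = 500 mm.

A is a table. B is a beam. A beam spans the tops of two tables. The clear span between the two tables is 500 mm.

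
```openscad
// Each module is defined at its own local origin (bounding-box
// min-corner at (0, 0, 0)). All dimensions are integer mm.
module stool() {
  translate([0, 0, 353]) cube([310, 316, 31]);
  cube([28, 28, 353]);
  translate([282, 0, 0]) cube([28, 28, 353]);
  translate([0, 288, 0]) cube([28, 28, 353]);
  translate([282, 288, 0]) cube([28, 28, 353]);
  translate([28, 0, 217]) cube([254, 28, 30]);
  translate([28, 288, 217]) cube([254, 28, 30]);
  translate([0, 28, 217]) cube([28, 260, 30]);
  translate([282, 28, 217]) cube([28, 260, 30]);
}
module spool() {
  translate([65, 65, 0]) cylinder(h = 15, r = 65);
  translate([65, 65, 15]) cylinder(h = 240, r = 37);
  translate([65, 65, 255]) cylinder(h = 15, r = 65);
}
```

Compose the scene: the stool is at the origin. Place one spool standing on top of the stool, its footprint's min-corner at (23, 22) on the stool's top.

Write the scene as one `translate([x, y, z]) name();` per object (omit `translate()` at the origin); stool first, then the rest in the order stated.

stool();
translate([23, 22, 384]) spool();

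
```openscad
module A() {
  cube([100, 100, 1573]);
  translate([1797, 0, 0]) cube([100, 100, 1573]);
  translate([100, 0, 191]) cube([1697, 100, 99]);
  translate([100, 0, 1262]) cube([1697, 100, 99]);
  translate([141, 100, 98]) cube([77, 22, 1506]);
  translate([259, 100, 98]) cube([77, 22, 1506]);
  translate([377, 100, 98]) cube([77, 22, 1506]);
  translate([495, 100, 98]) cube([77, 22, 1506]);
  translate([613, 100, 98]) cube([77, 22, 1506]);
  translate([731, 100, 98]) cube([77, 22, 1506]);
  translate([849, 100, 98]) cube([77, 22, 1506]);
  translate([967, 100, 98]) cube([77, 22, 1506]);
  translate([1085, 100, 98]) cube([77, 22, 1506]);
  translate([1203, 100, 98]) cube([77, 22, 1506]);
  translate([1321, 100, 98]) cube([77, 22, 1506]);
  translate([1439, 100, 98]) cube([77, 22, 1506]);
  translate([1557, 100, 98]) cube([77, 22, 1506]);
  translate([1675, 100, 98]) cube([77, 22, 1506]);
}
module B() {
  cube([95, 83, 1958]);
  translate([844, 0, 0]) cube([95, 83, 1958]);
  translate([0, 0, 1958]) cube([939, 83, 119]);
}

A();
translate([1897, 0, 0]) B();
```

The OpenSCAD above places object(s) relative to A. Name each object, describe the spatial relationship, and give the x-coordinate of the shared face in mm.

The fence section's +x face and the door frame's −x face are both at x = 1897 mm.

A is a fence section. B is a door frame. The door frame is against the fence section's +x side, with their −y faces flush. The x-coordinate of the shared face is 1897 mm.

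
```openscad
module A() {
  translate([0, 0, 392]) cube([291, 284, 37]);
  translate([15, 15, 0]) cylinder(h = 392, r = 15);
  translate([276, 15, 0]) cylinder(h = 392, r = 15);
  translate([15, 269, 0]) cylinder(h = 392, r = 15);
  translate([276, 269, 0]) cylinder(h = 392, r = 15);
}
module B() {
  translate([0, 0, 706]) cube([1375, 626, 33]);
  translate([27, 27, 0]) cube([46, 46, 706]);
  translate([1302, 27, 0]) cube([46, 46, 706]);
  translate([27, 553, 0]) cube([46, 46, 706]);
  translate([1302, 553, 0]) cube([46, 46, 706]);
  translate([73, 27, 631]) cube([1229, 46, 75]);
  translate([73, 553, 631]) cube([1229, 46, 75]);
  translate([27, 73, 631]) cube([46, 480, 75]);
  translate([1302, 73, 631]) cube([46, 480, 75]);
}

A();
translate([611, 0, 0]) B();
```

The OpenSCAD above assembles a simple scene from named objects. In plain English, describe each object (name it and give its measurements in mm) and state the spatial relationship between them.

A is a simple wooden stool: a rectangular seat 291 mm (x) by 284 mm (y), 37 mm thick, top face at z = 429 mm, on four round legs, each 30 mm in diameter. The legs rest on z = 0, each leg's axis is inset half a diameter from the nearest pair of seat edges (so the leg's bounding box is flush with the corner).

B is a table with a 1375×626 mm rectangular top, 33 mm thick, top surface at z = 739 mm, supported by four 46×46 mm square legs, each inset 27 mm from the nearest pair of top edges, running from the floor. Four apron rails, 46 mm thick and 75 mm tall, run between adjacent legs with their top edges flush with the underside of the top and their outer faces flush with the legs' outer faces.

The table is on the floor beside the stool on its +x side.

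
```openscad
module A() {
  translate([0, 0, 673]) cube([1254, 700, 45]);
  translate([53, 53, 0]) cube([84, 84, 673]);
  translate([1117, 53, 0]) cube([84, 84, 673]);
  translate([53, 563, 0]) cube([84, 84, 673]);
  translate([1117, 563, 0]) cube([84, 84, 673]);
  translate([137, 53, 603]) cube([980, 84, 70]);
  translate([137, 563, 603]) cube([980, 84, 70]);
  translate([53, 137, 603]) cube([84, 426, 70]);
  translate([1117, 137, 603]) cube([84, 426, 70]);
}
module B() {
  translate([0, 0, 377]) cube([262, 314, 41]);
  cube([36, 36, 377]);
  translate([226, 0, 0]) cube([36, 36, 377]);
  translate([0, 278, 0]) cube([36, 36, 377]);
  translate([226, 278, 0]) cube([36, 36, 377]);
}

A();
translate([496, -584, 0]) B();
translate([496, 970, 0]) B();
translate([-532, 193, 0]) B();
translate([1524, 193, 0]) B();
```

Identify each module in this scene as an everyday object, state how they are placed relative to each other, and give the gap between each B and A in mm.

A is a table. B is a stool. Four stools sit around the table at the −y, +y, −x, +x sides. The gap between each stool and the table is 270 mm.

Each stool's nearest face is 270 mm from the table's bounding box.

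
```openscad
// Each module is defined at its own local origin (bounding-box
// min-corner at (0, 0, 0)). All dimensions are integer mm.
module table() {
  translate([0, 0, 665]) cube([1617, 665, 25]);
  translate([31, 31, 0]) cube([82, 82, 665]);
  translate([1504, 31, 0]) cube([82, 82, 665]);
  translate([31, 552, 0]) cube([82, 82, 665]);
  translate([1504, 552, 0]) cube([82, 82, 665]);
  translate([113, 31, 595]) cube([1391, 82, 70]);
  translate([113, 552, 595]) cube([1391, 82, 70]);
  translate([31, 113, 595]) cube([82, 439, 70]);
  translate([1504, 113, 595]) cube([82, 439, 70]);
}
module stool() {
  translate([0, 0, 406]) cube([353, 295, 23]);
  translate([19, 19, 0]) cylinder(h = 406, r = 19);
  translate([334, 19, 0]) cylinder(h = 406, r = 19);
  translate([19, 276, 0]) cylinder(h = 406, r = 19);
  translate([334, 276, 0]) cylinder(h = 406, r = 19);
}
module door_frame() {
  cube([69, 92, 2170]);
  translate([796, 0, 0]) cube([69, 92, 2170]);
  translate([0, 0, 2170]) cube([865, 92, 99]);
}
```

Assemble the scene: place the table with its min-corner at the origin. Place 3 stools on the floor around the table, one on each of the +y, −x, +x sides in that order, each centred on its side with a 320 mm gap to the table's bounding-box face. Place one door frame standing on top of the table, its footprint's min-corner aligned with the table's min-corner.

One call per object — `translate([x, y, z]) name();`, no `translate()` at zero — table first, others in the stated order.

table();
translate([632, 985, 0]) stool();
translate([-673, 185, 0]) stool();
translate([1937, 185, 0]) stool();
translate([0, 0, 690]) door_frame();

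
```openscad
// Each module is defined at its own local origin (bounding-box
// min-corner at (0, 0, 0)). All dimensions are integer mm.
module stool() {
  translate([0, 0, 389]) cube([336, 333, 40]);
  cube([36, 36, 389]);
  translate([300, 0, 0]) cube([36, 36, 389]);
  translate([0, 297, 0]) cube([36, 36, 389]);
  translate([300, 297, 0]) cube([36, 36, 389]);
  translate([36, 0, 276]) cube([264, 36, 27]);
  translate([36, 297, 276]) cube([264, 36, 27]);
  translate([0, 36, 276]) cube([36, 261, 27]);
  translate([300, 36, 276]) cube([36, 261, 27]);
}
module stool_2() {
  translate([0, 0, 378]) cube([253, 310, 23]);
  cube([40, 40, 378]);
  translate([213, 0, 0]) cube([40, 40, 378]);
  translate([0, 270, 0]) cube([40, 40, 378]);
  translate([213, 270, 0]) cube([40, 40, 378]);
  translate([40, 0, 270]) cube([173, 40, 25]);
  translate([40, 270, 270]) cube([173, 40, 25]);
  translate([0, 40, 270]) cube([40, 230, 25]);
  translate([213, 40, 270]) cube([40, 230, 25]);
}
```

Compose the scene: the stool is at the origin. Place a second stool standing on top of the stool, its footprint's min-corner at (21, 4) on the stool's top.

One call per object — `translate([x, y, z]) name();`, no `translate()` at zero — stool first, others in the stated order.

stool();
translate([21, 4, 429]) stool_2();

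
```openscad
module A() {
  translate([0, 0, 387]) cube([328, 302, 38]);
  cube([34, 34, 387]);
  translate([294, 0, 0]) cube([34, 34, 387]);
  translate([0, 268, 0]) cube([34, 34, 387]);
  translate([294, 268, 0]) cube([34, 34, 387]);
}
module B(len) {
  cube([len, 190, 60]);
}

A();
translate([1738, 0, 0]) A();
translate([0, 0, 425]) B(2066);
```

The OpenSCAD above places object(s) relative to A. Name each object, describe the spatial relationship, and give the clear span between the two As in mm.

Second stool starts at x = 1738; first ends at x = 328; clear span = 1738 − 328 = 1410 mm.

A is a stool. B is a beam. A beam spans the tops of two stools. The clear span between the two stools is 1410 mm.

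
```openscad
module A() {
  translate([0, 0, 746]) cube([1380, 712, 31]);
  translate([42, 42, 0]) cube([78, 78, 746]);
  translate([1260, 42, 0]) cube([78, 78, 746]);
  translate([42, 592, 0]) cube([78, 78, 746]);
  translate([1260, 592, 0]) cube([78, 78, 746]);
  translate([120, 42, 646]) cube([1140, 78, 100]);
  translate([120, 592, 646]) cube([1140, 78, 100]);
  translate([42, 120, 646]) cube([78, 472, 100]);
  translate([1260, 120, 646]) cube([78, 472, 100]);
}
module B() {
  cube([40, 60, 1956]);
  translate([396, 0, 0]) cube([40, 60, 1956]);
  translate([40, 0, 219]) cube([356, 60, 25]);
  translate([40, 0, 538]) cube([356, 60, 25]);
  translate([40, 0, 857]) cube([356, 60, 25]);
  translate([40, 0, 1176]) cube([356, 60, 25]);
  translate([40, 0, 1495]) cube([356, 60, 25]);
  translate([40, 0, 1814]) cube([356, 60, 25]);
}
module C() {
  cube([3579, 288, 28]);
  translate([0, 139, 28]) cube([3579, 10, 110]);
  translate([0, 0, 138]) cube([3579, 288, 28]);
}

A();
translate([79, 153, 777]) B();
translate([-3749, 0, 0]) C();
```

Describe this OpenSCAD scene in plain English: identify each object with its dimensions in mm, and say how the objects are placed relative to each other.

A is a rectangular dining table. The top is 1380×712×31 mm with its upper surface at z = 777 mm. It stands on four 78×78 mm square legs, each inset 42 mm from the nearest pair of top edges, running from the floor to the underside of the top. Four apron rails, 78 mm thick and 100 mm tall, run between adjacent legs with their top edges flush with the underside of the top and their outer faces flush with the legs' outer faces.

B is a wooden ladder with two side rails of 40×60 mm section and 1956 mm height, set 436 mm apart overall. Between them run 6 rectangular rungs (60 mm deep, 25 mm thick), front faces flush with the rails' −y face. The bottom of the first rung is 219 mm above the floor and each subsequent rung is 319 mm higher than the one below.

C is an I-beam lying along x, 3579 mm long. Overall section height 166 mm. Two flanges 288 mm wide (y) and 28 mm thick, one on the floor and one at the top; a web 10 mm thick runs between them, centred on the flange width.

The ladder is on top of the table. The I-beam is on the floor beside the table on its −x side.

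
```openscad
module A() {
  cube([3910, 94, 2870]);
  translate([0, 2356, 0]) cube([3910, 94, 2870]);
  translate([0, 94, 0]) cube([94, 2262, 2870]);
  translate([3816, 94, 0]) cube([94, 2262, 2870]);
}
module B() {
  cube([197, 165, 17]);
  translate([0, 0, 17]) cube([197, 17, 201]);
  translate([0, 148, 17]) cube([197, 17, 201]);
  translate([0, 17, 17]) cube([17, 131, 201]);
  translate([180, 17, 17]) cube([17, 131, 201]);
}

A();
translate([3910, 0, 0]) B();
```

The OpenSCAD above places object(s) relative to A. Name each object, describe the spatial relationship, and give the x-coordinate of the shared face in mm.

The house frame's +x face and the open box's −x face are both at x = 3910 mm.

A is a house frame. B is an open box. The open box is against the house frame's +x side, with their −y faces flush. The x-coordinate of the shared face is 3910 mm.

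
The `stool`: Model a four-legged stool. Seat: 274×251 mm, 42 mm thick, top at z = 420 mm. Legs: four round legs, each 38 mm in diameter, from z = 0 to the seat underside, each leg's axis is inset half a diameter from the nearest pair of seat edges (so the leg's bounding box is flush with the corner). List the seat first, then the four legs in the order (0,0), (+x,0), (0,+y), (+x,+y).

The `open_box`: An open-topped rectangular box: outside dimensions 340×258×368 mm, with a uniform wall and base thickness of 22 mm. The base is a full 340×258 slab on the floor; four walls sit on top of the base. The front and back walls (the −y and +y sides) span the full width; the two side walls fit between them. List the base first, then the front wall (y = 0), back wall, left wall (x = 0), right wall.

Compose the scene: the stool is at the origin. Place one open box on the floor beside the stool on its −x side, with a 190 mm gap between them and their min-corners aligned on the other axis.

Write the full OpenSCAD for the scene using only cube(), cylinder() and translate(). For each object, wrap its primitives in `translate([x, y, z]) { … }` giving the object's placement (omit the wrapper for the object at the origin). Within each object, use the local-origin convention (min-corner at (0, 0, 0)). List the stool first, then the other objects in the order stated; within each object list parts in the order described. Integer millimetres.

translate([0, 0, 378]) cube([274, 251, 42]);
translate([19, 19, 0]) cylinder(h = 378, r = 19);
translate([255, 19, 0]) cylinder(h = 378, r = 19);
translate([19, 232, 0]) cylinder(h = 378, r = 19);
translate([255, 232, 0]) cylinder(h = 378, r = 19);
translate([-530, 0, 0]) {
  cube([340, 258, 22]);
  translate([0, 0, 22]) cube([340, 22, 346]);
  translate([0, 236, 22]) cube([340, 22, 346]);
  translate([0, 22, 22]) cube([22, 214, 346]);
  translate([318, 22, 22]) cube([22, 214, 346]);
}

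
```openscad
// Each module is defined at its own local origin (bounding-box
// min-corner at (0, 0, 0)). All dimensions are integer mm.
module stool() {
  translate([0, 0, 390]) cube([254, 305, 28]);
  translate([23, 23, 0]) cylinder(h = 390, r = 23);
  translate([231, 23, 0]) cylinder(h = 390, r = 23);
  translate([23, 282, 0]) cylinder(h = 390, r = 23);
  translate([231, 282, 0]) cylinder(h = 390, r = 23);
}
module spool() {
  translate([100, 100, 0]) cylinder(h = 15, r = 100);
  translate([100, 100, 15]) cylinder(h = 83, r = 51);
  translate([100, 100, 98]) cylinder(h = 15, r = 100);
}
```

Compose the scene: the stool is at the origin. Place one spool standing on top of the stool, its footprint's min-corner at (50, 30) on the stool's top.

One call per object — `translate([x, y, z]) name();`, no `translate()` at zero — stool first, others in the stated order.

stool();
translate([50, 30, 418]) spool();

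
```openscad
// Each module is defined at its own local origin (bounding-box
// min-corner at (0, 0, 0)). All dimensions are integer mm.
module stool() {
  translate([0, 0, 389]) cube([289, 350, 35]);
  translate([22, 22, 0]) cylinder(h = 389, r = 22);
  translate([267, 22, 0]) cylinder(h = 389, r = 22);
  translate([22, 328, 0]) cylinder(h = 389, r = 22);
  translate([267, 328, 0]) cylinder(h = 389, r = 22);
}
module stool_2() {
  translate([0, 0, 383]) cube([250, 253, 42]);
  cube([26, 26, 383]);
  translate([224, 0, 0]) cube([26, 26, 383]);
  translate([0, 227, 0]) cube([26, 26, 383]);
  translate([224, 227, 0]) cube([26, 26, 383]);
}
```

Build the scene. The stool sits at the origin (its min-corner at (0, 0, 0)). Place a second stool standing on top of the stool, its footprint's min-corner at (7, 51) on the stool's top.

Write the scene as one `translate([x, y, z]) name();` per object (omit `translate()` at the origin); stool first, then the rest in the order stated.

stool();
translate([7, 51, 424]) stool_2();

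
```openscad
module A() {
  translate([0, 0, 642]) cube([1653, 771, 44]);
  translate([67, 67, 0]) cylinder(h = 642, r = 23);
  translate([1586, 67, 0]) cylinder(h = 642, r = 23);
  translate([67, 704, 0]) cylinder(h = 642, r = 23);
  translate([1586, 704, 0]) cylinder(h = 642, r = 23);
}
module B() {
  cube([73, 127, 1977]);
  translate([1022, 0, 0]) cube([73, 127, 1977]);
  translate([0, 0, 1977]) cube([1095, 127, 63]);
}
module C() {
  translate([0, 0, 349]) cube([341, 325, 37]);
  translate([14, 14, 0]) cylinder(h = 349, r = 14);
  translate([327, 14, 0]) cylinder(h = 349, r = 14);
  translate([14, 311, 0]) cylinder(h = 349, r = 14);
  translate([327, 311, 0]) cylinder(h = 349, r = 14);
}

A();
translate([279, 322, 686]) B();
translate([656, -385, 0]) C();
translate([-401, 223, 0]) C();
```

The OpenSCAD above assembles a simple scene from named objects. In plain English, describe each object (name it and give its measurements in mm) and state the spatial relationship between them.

A is a rectangular dining table. The top is 1653×771×44 mm with its upper surface at z = 686 mm. It stands on four round legs of 46 mm diameter, each leg's bounding box inset 44 mm from the nearest pair of top edges, running from the floor to the underside of the top.

B is a door frame. The clear opening is 949 mm wide and 1977 mm high. Two 73 mm wide jambs, 127 mm deep, stand either side of the opening from the floor to the top of the opening. A 63 mm thick head sits across the top of both jambs, spanning the full outside width of the frame.

C is a simple wooden stool: a rectangular seat 341 mm (x) by 325 mm (y), 37 mm thick, top face at z = 386 mm, on four round legs, each 28 mm in diameter. The legs rest on z = 0, each leg's axis is inset half a diameter from the nearest pair of seat edges (so the leg's bounding box is flush with the corner).

The door frame is on top of the table, centred. Two stools sit around the table at the −y, −x sides.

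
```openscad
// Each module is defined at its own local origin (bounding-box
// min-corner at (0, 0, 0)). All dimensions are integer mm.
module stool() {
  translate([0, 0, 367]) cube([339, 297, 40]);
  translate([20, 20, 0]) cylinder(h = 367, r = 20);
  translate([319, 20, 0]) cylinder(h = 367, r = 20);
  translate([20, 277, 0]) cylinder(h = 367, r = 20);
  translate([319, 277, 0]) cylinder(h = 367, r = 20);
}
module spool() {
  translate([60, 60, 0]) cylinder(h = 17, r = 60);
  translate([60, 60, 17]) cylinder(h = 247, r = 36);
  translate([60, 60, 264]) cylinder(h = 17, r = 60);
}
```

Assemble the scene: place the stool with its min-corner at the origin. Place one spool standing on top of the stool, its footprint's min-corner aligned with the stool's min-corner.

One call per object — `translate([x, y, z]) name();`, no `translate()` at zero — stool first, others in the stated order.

stool();
translate([0, 0, 407]) spool();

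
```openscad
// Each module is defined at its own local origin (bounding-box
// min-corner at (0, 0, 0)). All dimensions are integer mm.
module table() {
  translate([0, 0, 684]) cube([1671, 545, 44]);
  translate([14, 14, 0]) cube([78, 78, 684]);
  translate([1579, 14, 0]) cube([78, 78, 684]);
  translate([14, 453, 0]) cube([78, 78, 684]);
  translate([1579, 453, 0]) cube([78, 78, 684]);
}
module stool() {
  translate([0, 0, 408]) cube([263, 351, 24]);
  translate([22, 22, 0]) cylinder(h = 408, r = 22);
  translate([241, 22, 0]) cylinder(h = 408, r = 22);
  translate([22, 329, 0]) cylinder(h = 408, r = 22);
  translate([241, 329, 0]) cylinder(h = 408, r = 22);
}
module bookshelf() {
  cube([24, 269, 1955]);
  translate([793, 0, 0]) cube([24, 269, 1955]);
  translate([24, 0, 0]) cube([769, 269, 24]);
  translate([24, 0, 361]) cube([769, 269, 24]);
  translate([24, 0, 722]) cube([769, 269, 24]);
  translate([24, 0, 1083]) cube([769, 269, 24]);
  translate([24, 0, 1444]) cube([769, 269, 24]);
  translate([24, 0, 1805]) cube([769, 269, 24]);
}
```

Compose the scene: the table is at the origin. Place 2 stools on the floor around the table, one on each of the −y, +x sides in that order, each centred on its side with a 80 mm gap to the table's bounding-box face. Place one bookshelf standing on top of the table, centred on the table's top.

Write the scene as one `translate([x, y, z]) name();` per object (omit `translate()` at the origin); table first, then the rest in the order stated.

table();
translate([704, -431, 0]) stool();
translate([1751, 97, 0]) stool();
translate([427, 138, 728]) bookshelf();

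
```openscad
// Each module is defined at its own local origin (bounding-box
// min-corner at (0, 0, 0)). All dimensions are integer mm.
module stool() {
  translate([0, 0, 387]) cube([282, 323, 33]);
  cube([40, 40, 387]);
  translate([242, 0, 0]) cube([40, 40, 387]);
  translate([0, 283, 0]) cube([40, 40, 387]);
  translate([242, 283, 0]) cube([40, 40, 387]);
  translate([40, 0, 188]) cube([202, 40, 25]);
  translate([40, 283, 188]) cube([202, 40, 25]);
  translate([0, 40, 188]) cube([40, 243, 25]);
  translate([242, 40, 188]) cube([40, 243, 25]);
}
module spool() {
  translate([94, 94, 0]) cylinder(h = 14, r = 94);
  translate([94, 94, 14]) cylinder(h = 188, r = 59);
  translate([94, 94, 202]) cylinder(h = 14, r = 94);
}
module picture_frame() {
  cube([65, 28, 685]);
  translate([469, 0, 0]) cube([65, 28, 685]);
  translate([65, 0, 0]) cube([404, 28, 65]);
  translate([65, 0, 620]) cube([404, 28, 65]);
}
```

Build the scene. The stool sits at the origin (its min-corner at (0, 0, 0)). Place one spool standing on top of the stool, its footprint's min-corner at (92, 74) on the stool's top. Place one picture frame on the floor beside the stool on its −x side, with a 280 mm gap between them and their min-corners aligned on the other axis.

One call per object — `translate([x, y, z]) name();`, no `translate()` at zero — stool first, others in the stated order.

stool();
translate([92, 74, 420]) spool();
translate([-814, 0, 0]) picture_frame();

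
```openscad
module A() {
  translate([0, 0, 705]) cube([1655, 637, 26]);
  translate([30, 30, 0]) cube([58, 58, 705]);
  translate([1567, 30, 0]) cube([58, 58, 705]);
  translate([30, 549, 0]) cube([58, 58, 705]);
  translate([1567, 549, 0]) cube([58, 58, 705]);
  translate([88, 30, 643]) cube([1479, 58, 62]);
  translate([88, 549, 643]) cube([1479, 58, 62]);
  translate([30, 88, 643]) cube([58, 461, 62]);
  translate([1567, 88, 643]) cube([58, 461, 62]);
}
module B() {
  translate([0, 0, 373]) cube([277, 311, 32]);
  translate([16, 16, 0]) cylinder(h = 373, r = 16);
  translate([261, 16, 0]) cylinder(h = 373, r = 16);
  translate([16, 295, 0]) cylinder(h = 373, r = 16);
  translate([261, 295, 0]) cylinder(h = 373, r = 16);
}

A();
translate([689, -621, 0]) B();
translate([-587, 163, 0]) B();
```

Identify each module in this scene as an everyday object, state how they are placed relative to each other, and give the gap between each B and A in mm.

A is a table. B is a stool. Two stools sit around the table at the −y, −x sides. The gap between each stool and the table is 310 mm.

Each stool's nearest face is 310 mm from the table's bounding box.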